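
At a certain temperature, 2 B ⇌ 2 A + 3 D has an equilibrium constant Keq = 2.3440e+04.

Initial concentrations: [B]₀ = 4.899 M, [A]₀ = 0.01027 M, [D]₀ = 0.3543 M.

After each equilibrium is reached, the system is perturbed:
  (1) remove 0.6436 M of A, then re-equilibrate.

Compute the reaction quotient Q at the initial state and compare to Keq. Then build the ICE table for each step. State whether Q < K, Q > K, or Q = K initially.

Q₀ = 1.9545e-07 vs Keq = 2.3440e+04 ⇒ Q<K, forward
Step 1:
                   B          A          D
  Initial      4.899    0.01027     0.3543
  Change      -4.377      4.377      6.566
  Equil       0.5217      4.388       6.92
  solve Keq expr → x = 2.189; check Q = 2.3440e+04
Then remove 0.6436 M of A.
Step 2:
                   B          A          D
  Initial     0.5217      3.744       6.92
  Change    -0.06043    0.06043    0.09064
  Equil       0.4613      3.804      7.011
  solve Keq expr → x = 0.03021; check Q = 2.3440e+04

Q₀ = 1.9545e-07; Q < K (proceeds forward)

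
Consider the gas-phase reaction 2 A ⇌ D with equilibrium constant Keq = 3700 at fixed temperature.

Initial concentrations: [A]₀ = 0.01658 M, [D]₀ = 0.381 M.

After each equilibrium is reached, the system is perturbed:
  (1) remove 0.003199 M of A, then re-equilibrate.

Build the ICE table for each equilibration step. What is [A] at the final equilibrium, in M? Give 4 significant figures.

[A]_eq = 0.01017 M

Q₀ = 1386 vs Keq = 3700 ⇒ Q<K, forward
Step 1:
                   A          D
  init       0.01658      0.381
  Δ         -0.00639   0.003195
  eq         0.01019     0.3842
  solve Keq expr → x = 0.003195; check Q = 3700
Then remove 0.003199 M of A.
Step 2:
                   A          D
  init      0.006991     0.3842
  Δ         0.003178  -0.001589
  eq         0.01017     0.3826
  solve Keq expr → x = -0.001589; check Q = 3700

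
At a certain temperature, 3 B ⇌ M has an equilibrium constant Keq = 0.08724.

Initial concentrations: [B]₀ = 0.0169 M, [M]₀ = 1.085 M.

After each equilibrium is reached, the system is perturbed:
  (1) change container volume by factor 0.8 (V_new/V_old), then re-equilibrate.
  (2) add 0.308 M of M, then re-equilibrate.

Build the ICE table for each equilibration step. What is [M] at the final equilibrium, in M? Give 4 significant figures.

[M]_eq = 0.9361 M

Q₀ = 2.2479e+05 vs Keq = 0.08724 ⇒ Q>K, reverse
Step 1:
                   B          M
  Initial     0.0169      1.085
  Change       1.768    -0.5892
  Equil        1.785     0.4958
  solve Keq expr → x = -0.5892; check Q = 0.08724
Then change container volume by factor 0.8 (V_new/V_old).
Step 2:
                   B          M
  Initial      2.231     0.6197
  Change     -0.2316     0.0772
  Equil        1.999     0.6969
  solve Keq expr → x = 0.0772; check Q = 0.08724
Then add 0.308 M of M.
Step 3:
                   B          M
  Initial      1.999      1.005
  Change      0.2066   -0.06886
  Equil        2.206     0.9361
  solve Keq expr → x = -0.06886; check Q = 0.08724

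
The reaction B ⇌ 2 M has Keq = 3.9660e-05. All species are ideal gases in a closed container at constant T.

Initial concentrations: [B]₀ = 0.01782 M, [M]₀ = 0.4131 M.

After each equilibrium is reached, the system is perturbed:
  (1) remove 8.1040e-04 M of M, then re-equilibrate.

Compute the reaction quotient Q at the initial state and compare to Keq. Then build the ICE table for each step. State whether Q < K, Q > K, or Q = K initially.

Q₀ = 9.576; Q > K (proceeds reverse)

Q₀ = 9.576 vs Keq = 3.9660e-05 ⇒ Q>K, reverse
Step 1:
                    B           M
  init        0.01782      0.4131
  Δ            0.2051     -0.4101
  eq           0.2229    0.002973
  solve Keq expr → x = -0.2051; check Q = 3.9660e-05
Then remove 8.1040e-04 M of M.
Step 2:
                    B           M
  init         0.2229    0.002163
  Δ       -4.0385e-04  8.0771e-04
  eq           0.2225     0.00297
  solve Keq expr → x = 4.0385e-04; check Q = 3.9660e-05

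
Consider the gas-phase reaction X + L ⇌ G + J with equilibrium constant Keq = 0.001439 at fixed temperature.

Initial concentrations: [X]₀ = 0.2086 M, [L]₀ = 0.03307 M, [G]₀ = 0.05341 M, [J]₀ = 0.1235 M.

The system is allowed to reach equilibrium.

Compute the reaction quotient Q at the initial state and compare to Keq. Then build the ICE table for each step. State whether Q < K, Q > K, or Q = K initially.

Q₀ = 0.9562 vs Keq = 0.001439 ⇒ Q>K, reverse
Step 1:
                  X         L         G         J
  Initial    0.2086   0.03307   0.05341    0.1235
  Change    0.05295   0.05295  -0.05295  -0.05295
  Equil      0.2616   0.08602 4.5891e-04   0.07055
  solve Keq expr → x = -0.05295; check Q = 0.001439

Q₀ = 0.9562; Q > K (proceeds reverse)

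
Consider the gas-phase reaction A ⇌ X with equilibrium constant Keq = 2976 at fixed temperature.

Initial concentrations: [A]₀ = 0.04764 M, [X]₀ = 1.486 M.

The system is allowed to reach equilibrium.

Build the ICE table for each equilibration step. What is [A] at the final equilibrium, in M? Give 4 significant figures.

[A]_eq = 5.1516e-04 M

Q₀ = 31.19 vs Keq = 2976 ⇒ Q<K, forward
Step 1:
                   A          X
  init       0.04764      1.486
  Δ         -0.04712    0.04712
  eq      5.1516e-04      1.533
  solve Keq expr → x = 0.04712; check Q = 2976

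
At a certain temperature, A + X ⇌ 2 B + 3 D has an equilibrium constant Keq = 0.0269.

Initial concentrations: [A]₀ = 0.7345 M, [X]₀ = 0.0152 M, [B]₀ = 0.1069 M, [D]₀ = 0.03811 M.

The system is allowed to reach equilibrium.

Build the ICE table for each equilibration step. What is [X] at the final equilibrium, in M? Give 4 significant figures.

[X]_eq = 5.3079e-04 M

Q₀ = 5.6655e-05 vs Keq = 0.0269 ⇒ Q<K, forward
Step 1:
                    A           X           B           D
  I            0.7345      0.0152      0.1069     0.03811
  C          -0.01467    -0.01467     0.02934     0.04401
  E            0.7198  5.3079e-04      0.1362     0.08212
  solve Keq expr → x = 0.01467; check Q = 0.0269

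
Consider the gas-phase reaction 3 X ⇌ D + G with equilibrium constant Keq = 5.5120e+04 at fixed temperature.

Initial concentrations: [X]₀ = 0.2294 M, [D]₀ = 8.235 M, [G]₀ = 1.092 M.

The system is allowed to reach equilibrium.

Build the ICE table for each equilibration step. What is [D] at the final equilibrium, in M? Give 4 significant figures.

Q₀ = 744.9 vs Keq = 5.5120e+04 ⇒ Q<K, forward
Step 1:
                   X          D          G
  init        0.2294      8.235      1.092
  Δ          -0.1737    0.05789    0.05789
  eq         0.05572      8.293       1.15
  solve Keq expr → x = 0.05789; check Q = 5.5120e+04

[D]_eq = 8.293 M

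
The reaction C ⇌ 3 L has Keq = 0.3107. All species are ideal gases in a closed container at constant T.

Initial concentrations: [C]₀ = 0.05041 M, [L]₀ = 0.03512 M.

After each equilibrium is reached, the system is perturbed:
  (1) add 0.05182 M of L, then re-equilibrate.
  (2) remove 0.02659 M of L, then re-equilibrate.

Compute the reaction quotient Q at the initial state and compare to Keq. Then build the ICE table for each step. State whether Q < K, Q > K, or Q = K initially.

Q₀ = 8.5930e-04 vs Keq = 0.3107 ⇒ Q<K, forward
Step 1:
                    C           L
  Initial     0.05041     0.03512
  Change     -0.03905      0.1171
  Equil       0.01136      0.1523
  solve Keq expr → x = 0.03905; check Q = 0.3107
Then add 0.05182 M of L.
Step 2:
                    C           L
  Initial     0.01136      0.2041
  Change     0.007709    -0.02313
  Equil       0.01907       0.181
  solve Keq expr → x = -0.007709; check Q = 0.3107
Then remove 0.02659 M of L.
Step 3:
                    C           L
  Initial     0.01907      0.1544
  Change    -0.004139     0.01242
  Equil       0.01493      0.1668
  solve Keq expr → x = 0.004139; check Q = 0.3107

Q₀ = 8.5930e-04; Q < K (proceeds forward)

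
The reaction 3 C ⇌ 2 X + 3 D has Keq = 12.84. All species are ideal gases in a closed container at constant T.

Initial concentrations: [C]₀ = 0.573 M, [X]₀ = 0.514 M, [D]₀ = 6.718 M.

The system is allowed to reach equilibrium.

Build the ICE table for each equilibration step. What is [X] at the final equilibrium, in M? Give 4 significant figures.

Q₀ = 425.8 vs Keq = 12.84 ⇒ Q>K, reverse
Step 1:
                  C         X         D
  init        0.573     0.514     6.718
  Δ          0.4291   -0.2861   -0.4291
  eq          1.002    0.2279     6.289
  solve Keq expr → x = -0.143; check Q = 12.84

[X]_eq = 0.2279 M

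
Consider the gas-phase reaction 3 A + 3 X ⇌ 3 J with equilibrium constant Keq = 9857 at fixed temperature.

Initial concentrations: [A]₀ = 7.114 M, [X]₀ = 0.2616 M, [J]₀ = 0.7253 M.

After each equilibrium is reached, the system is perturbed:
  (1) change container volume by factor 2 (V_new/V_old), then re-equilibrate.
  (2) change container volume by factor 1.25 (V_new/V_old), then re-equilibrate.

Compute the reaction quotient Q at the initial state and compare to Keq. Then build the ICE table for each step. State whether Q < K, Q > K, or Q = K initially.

Q₀ = 0.0592 vs Keq = 9857 ⇒ Q<K, forward
Step 1:
                    A           X           J
  init          7.114      0.2616      0.7253
  Δ           -0.2549     -0.2549      0.2549
  eq            6.859    0.006665      0.9802
  solve Keq expr → x = 0.08498; check Q = 9857
Then change container volume by factor 2 (V_new/V_old).
Step 2:
                    A           X           J
  init           3.43    0.003333      0.4901
  Δ          0.003282    0.003282   -0.003282
  eq            3.433    0.006614      0.4868
  solve Keq expr → x = -0.001094; check Q = 9857
Then change container volume by factor 1.25 (V_new/V_old).
Step 3:
                    A           X           J
  init          2.746    0.005291      0.3895
  Δ          0.001298    0.001298   -0.001298
  eq            2.748    0.006589      0.3882
  solve Keq expr → x = -4.3257e-04; check Q = 9857

Q₀ = 0.0592; Q < K (proceeds forward)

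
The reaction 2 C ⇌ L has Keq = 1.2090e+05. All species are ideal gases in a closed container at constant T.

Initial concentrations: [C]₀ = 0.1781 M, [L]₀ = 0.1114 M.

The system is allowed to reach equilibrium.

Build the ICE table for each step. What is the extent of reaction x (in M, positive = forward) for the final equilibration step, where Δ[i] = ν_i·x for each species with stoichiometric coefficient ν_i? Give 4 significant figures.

Q₀ = 3.512 vs Keq = 1.2090e+05 ⇒ Q<K, forward
Step 1:
                    C           L
  Initial      0.1781      0.1114
  Change      -0.1768     0.08841
  Equil      0.001286      0.1998
  solve Keq expr → x = 0.08841; check Q = 1.2090e+05

x = 0.08841 M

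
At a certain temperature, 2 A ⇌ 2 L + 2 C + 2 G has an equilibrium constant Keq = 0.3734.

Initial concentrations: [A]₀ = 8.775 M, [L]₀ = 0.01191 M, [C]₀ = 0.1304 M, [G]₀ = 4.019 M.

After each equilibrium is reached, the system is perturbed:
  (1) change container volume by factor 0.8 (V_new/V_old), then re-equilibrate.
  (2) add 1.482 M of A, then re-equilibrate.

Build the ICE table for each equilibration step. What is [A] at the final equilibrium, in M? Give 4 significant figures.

[A]_eq = 11.46 M

Q₀ = 5.0596e-07 vs Keq = 0.3734 ⇒ Q<K, forward
Step 1:
                  A         L         C         G
  init        8.775   0.01191    0.1304     4.019
  Δ         -0.9169    0.9169    0.9169    0.9169
  eq          7.858    0.9288     1.047     4.936
  solve Keq expr → x = 0.4585; check Q = 0.3734
Then change container volume by factor 0.8 (V_new/V_old).
Step 2:
                  A         L         C         G
  init        9.823     1.161     1.309      6.17
  Δ          0.2172   -0.2172   -0.2172   -0.2172
  eq          10.04    0.9438     1.092     5.953
  solve Keq expr → x = -0.1086; check Q = 0.3734
Then add 1.482 M of A.
Step 3:
                  A         L         C         G
  init        11.52    0.9438     1.092     5.953
  Δ        -0.06346   0.06346   0.06346   0.06346
  eq          11.46     1.007     1.155     6.016
  solve Keq expr → x = 0.03173; check Q = 0.3734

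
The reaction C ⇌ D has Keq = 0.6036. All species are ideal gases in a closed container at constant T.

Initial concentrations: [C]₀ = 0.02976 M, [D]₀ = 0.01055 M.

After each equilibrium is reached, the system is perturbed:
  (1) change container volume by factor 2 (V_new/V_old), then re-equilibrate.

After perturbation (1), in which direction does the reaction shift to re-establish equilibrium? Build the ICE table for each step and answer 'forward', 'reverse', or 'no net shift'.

Direction: no net shift

Q₀ = 0.3545 vs Keq = 0.6036 ⇒ Q<K, forward
Step 1:
                  C         D
  init      0.02976   0.01055
  Δ       -0.004623  0.004623
  eq        0.02514   0.01517
  solve Keq expr → x = 0.004623; check Q = 0.6036
Then change container volume by factor 2 (V_new/V_old).
Step 2:
                  C         D
  init      0.01257  0.007586
  Δ               0         0
  eq        0.01257  0.007586
  solve Keq expr → x = 0; check Q = 0.6036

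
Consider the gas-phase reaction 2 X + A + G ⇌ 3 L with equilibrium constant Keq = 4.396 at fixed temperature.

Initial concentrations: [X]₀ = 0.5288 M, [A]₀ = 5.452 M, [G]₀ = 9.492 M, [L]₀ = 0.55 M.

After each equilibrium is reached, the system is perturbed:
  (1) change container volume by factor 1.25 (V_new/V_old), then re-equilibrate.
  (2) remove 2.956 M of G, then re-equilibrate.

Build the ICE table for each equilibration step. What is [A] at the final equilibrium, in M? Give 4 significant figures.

[A]_eq = 4.199 M

Q₀ = 0.0115 vs Keq = 4.396 ⇒ Q<K, forward
Step 1:
                   X          A          G          L
  I           0.5288      5.452      9.492       0.55
  C           -0.438     -0.219     -0.219      0.657
  E          0.09079      5.233      9.273      1.207
  solve Keq expr → x = 0.219; check Q = 4.396
Then change container volume by factor 1.25 (V_new/V_old).
Step 2:
                   X          A          G          L
  I          0.07263      4.186      7.418     0.9656
  C         0.007167   0.003584   0.003584   -0.01075
  E           0.0798       4.19      7.422     0.9549
  solve Keq expr → x = -0.003584; check Q = 4.396
Then remove 2.956 M of G.
Step 3:
                   X          A          G          L
  I           0.0798       4.19      4.466     0.9549
  C          0.01843   0.009215   0.009215   -0.02764
  E          0.09823      4.199      4.475     0.9272
  solve Keq expr → x = -0.009215; check Q = 4.396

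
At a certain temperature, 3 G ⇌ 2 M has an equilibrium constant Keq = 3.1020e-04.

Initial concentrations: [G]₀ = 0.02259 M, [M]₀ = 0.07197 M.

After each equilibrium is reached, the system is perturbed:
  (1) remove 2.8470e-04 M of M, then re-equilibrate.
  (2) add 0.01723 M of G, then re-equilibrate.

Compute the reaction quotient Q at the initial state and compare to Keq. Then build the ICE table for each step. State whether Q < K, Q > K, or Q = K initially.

Q₀ = 449.3 vs Keq = 3.1020e-04 ⇒ Q>K, reverse
Step 1:
                  G         M
  init      0.02259   0.07197
  Δ          0.1067  -0.07115
  eq         0.1293 8.1903e-04
  solve Keq expr → x = -0.03558; check Q = 3.1020e-04
Then remove 2.8470e-04 M of M.
Step 2:
                  G         M
  init       0.1293 5.3433e-04
  Δ       -4.2105e-04 2.8070e-04
  eq         0.1289 8.1504e-04
  solve Keq expr → x = 1.4035e-04; check Q = 3.1020e-04
Then add 0.01723 M of G.
Step 3:
                  G         M
  init       0.1461 8.1504e-04
  Δ       -2.4938e-04 1.6625e-04
  eq         0.1459 9.8129e-04
  solve Keq expr → x = 8.3126e-05; check Q = 3.1020e-04

Q₀ = 449.3; Q > K (proceeds reverse)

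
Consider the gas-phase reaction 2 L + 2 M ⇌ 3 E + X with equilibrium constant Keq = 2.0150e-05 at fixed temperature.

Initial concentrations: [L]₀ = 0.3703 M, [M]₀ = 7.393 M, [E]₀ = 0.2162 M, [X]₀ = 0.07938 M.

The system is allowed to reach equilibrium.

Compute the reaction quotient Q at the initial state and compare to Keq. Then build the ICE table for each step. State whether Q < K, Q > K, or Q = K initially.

Q₀ = 1.0704e-04; Q > K (proceeds reverse)

Q₀ = 1.0704e-04 vs Keq = 2.0150e-05 ⇒ Q>K, reverse
Step 1:
                  L         M         E         X
  I          0.3703     7.393    0.2162   0.07938
  C         0.04437   0.04437  -0.06656  -0.02219
  E          0.4147     7.437    0.1496   0.05719
  solve Keq expr → x = -0.02219; check Q = 2.0150e-05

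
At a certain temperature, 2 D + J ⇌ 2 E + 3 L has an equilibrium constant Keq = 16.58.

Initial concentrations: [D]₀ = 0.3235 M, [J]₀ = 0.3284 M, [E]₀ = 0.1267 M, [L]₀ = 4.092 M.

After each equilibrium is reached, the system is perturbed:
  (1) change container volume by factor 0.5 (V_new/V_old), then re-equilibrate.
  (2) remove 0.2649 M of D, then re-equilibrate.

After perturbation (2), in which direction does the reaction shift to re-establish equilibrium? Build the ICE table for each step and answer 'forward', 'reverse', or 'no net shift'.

Q₀ = 32 vs Keq = 16.58 ⇒ Q>K, reverse
Step 1:
                  D         J         E         L
  Initial    0.3235    0.3284    0.1267     4.092
  Change    0.02515   0.01258  -0.02515  -0.03773
  Equil      0.3487     0.341    0.1015     4.054
  solve Keq expr → x = -0.01258; check Q = 16.58
Then change container volume by factor 0.5 (V_new/V_old).
Step 2:
                  D         J         E         L
  Initial    0.6973     0.682    0.2031     8.109
  Change    0.08325   0.04162  -0.08325   -0.1249
  Equil      0.7806    0.7236    0.1198     7.984
  solve Keq expr → x = -0.04162; check Q = 16.58
Then remove 0.2649 M of D.
Step 3:
                  D         J         E         L
  Initial    0.5157    0.7236    0.1198     7.984
  Change     0.0337   0.01685   -0.0337  -0.05056
  Equil      0.5494    0.7404   0.08614     7.933
  solve Keq expr → x = -0.01685; check Q = 16.58

Direction: reverse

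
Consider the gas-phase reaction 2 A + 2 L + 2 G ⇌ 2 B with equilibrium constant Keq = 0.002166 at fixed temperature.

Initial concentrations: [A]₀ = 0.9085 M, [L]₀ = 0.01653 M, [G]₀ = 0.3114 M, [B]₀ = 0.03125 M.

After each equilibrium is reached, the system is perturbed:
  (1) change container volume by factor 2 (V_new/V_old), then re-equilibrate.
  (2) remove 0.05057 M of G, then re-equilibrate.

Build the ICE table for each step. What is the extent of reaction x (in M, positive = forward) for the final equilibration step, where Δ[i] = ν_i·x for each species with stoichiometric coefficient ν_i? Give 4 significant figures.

x = -1.3115e-05 M

Q₀ = 44.65 vs Keq = 0.002166 ⇒ Q>K, reverse
Step 1:
                    A           L           G           B
  init         0.9085     0.01653      0.3114     0.03125
  Δ           0.03055     0.03055     0.03055    -0.03055
  eq            0.939     0.04708      0.3419  7.0352e-04
  solve Keq expr → x = -0.01527; check Q = 0.002166
Then change container volume by factor 2 (V_new/V_old).
Step 2:
                    A           L           G           B
  init         0.4695     0.02354       0.171  3.5176e-04
  Δ        2.6265e-04  2.6265e-04  2.6265e-04 -2.6265e-04
  eq           0.4698      0.0238      0.1712  8.9108e-05
  solve Keq expr → x = -1.3133e-04; check Q = 0.002166
Then remove 0.05057 M of G.
Step 3:
                    A           L           G           B
  init         0.4698      0.0238      0.1207  8.9108e-05
  Δ        2.6229e-05  2.6229e-05  2.6229e-05 -2.6229e-05
  eq           0.4698     0.02383      0.1207  6.2879e-05
  solve Keq expr → x = -1.3115e-05; check Q = 0.002166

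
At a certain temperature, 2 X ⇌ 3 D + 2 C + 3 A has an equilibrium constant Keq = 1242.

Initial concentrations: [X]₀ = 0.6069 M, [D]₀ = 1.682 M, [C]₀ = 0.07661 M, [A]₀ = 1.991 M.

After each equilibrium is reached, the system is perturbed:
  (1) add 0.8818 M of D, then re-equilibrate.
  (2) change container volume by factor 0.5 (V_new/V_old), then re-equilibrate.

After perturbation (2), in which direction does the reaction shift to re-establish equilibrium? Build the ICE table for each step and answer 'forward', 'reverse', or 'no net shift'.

Direction: reverse

Q₀ = 0.5985 vs Keq = 1242 ⇒ Q<K, forward
Step 1:
                   X          D          C          A
  init        0.6069      1.682    0.07661      1.991
  Δ           -0.407     0.6105      0.407     0.6105
  eq          0.1999      2.293     0.4836      2.602
  solve Keq expr → x = 0.2035; check Q = 1242
Then add 0.8818 M of D.
Step 2:
                   X          D          C          A
  init        0.1999      3.174     0.4836      2.602
  Δ          0.05965   -0.08947   -0.05965   -0.08947
  eq          0.2595      3.085      0.424      2.512
  solve Keq expr → x = -0.02982; check Q = 1242
Then change container volume by factor 0.5 (V_new/V_old).
Step 3:
                   X          D          C          A
  init        0.5191       6.17      0.848      5.024
  Δ           0.5159    -0.7738    -0.5159    -0.7738
  eq           1.035      5.396     0.3321       4.25
  solve Keq expr → x = -0.2579; check Q = 1242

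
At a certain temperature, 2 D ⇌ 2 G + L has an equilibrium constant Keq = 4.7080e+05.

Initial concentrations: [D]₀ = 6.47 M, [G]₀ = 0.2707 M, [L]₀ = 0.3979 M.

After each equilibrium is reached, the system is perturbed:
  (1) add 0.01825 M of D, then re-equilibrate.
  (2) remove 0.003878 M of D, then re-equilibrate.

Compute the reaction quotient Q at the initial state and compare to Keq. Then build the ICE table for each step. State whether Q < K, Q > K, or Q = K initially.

Q₀ = 6.9653e-04; Q < K (proceeds forward)

Q₀ = 6.9653e-04 vs Keq = 4.7080e+05 ⇒ Q<K, forward
Step 1:
                    D           G           L
  I              6.47      0.2707      0.3979
  C            -6.451       6.451       3.226
  E           0.01865       6.722       3.624
  solve Keq expr → x = 3.226; check Q = 4.7080e+05
Then add 0.01825 M of D.
Step 2:
                    D           G           L
  I            0.0369       6.722       3.624
  C          -0.01818     0.01818    0.009088
  E           0.01872        6.74       3.633
  solve Keq expr → x = 0.009088; check Q = 4.7080e+05
Then remove 0.003878 M of D.
Step 3:
                    D           G           L
  I           0.01484        6.74       3.633
  C          0.003862   -0.003862   -0.001931
  E           0.01871       6.736       3.631
  solve Keq expr → x = -0.001931; check Q = 4.7080e+05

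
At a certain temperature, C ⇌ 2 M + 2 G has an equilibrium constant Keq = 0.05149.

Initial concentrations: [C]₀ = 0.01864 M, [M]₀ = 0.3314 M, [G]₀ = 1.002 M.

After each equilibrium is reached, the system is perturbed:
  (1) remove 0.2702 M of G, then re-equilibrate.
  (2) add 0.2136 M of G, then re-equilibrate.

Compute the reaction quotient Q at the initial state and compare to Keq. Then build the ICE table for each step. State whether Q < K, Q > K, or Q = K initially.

Q₀ = 5.916 vs Keq = 0.05149 ⇒ Q>K, reverse
Step 1:
                  C         M         G
  Initial   0.01864    0.3314     1.002
  Change     0.1127   -0.2255   -0.2255
  Equil      0.1314    0.1059    0.7765
  solve Keq expr → x = -0.1127; check Q = 0.05149
Then remove 0.2702 M of G.
Step 2:
                  C         M         G
  Initial    0.1314    0.1059    0.5063
  Change   -0.01767   0.03534   0.03534
  Equil      0.1137    0.1413    0.5417
  solve Keq expr → x = 0.01767; check Q = 0.05149
Then add 0.2136 M of G.
Step 3:
                  C         M         G
  Initial    0.1137    0.1413    0.7553
  Change    0.01464  -0.02928  -0.02928
  Equil      0.1284     0.112     0.726
  solve Keq expr → x = -0.01464; check Q = 0.05149

Q₀ = 5.916; Q > K (proceeds reverse)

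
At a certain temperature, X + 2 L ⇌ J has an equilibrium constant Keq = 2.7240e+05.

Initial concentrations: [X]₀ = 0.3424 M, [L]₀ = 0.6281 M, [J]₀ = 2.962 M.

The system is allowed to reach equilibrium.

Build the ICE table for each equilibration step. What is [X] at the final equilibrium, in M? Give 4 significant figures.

Q₀ = 21.93 vs Keq = 2.7240e+05 ⇒ Q<K, forward
Step 1:
                   X          L          J
  Initial     0.3424     0.6281      2.962
  Change     -0.3051    -0.6102     0.3051
  Equil      0.03731    0.01793      3.267
  solve Keq expr → x = 0.3051; check Q = 2.7240e+05

[X]_eq = 0.03731 M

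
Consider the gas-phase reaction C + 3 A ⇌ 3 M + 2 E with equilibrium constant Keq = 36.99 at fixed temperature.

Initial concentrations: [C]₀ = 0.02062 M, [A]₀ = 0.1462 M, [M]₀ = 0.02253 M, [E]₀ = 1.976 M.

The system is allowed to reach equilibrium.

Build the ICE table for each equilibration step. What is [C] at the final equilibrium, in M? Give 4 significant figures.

[C]_eq = 0.01043 M

Q₀ = 0.693 vs Keq = 36.99 ⇒ Q<K, forward
Step 1:
                   C          A          M          E
  Initial    0.02062     0.1462    0.02253      1.976
  Change    -0.01019   -0.03057    0.03057    0.02038
  Equil      0.01043     0.1156     0.0531      1.996
  solve Keq expr → x = 0.01019; check Q = 36.99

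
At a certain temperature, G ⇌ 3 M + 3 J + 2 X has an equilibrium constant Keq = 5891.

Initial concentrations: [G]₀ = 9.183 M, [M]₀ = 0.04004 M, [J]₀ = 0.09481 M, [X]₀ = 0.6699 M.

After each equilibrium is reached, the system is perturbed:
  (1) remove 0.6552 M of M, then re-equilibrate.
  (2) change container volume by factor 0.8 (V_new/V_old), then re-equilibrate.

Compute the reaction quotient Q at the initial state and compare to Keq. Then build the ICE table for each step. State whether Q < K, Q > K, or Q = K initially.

Q₀ = 2.6735e-09; Q < K (proceeds forward)

Q₀ = 2.6735e-09 vs Keq = 5891 ⇒ Q<K, forward
Step 1:
                   G          M          J          X
  Initial      9.183    0.04004    0.09481     0.6699
  Change      -1.318      3.955      3.955      2.637
  Equil        7.865      3.995       4.05      3.307
  solve Keq expr → x = 1.318; check Q = 5891
Then remove 0.6552 M of M.
Step 2:
                   G          M          J          X
  Initial      7.865       3.34       4.05      3.307
  Change    -0.08881     0.2664     0.2664     0.1776
  Equil        7.776      3.607      4.317      3.484
  solve Keq expr → x = 0.08881; check Q = 5891
Then change container volume by factor 0.8 (V_new/V_old).
Step 3:
                   G          M          J          X
  Initial       9.72      4.508      5.396      4.355
  Change      0.3035    -0.9104    -0.9104    -0.6069
  Equil        10.02      3.598      4.485      3.749
  solve Keq expr → x = -0.3035; check Q = 5891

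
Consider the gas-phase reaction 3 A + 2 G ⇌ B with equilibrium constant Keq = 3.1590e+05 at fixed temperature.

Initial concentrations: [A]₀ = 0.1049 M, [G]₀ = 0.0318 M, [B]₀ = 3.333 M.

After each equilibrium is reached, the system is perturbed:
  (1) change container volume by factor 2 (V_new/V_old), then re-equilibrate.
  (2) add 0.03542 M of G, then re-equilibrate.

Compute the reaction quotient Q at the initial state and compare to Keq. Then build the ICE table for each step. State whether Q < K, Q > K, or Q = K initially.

Q₀ = 2.8553e+06; Q > K (proceeds reverse)

Q₀ = 2.8553e+06 vs Keq = 3.1590e+05 ⇒ Q>K, reverse
Step 1:
                   A          G          B
  init        0.1049     0.0318      3.333
  Δ          0.04024    0.02683   -0.01341
  eq          0.1451    0.05863       3.32
  solve Keq expr → x = -0.01341; check Q = 3.1590e+05
Then change container volume by factor 2 (V_new/V_old).
Step 2:
                   A          G          B
  init       0.07257    0.02931       1.66
  Δ          0.04308    0.02872   -0.01436
  eq          0.1156    0.05803      1.645
  solve Keq expr → x = -0.01436; check Q = 3.1590e+05
Then add 0.03542 M of G.
Step 3:
                   A          G          B
  init        0.1156    0.09345      1.645
  Δ         -0.02147   -0.01431   0.007157
  eq         0.09418    0.07914      1.653
  solve Keq expr → x = 0.007157; check Q = 3.1590e+05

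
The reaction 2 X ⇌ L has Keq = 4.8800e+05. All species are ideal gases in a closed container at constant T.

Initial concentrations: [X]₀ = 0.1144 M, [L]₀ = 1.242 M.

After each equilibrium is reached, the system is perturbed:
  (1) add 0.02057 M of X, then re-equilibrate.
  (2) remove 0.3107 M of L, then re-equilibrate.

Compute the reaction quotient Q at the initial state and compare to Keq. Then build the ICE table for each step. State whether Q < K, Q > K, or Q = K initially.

Q₀ = 94.9; Q < K (proceeds forward)

Q₀ = 94.9 vs Keq = 4.8800e+05 ⇒ Q<K, forward
Step 1:
                   X          L
  init        0.1144      1.242
  Δ          -0.1128    0.05638
  eq        0.001631      1.298
  solve Keq expr → x = 0.05638; check Q = 4.8800e+05
Then add 0.02057 M of X.
Step 2:
                   X          L
  init        0.0222      1.298
  Δ         -0.02056    0.01028
  eq        0.001638      1.309
  solve Keq expr → x = 0.01028; check Q = 4.8800e+05
Then remove 0.3107 M of L.
Step 3:
                   X          L
  init      0.001638      0.998
  Δ       -2.0747e-04 1.0374e-04
  eq         0.00143     0.9981
  solve Keq expr → x = 1.0374e-04; check Q = 4.8800e+05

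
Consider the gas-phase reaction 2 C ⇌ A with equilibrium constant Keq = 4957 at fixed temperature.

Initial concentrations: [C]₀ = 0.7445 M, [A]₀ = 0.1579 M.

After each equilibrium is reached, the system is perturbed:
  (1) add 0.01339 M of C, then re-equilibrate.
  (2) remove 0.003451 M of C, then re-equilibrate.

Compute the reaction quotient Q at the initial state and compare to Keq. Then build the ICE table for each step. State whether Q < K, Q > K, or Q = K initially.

Q₀ = 0.2849 vs Keq = 4957 ⇒ Q<K, forward
Step 1:
                    C           A
  Initial      0.7445      0.1579
  Change      -0.7342      0.3671
  Equil       0.01029       0.525
  solve Keq expr → x = 0.3671; check Q = 4957
Then add 0.01339 M of C.
Step 2:
                    C           A
  Initial     0.02368       0.525
  Change     -0.01332    0.006662
  Equil       0.01036      0.5317
  solve Keq expr → x = 0.006662; check Q = 4957
Then remove 0.003451 M of C.
Step 3:
                    C           A
  Initial    0.006905      0.5317
  Change     0.003434   -0.001717
  Equil       0.01034      0.5299
  solve Keq expr → x = -0.001717; check Q = 4957

Q₀ = 0.2849; Q < K (proceeds forward)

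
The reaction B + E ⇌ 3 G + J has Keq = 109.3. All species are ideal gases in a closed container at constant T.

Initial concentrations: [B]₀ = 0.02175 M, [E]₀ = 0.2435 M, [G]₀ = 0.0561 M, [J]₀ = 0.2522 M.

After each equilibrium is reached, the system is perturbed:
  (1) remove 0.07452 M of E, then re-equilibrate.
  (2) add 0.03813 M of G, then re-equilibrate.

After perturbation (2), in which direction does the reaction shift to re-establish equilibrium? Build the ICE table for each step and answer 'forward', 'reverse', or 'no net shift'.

Direction: reverse

Q₀ = 0.008408 vs Keq = 109.3 ⇒ Q<K, forward
Step 1:
                   B          E          G          J
  I          0.02175     0.2435     0.0561     0.2522
  C         -0.02173   -0.02173    0.06519    0.02173
  E       2.0164e-05     0.2218     0.1213     0.2739
  solve Keq expr → x = 0.02173; check Q = 109.3
Then remove 0.07452 M of E.
Step 2:
                   B          E          G          J
  I       2.0164e-05     0.1473     0.1213     0.2739
  C       1.0179e-05 1.0179e-05 -3.0536e-05 -1.0179e-05
  E       3.0343e-05     0.1473     0.1213     0.2739
  solve Keq expr → x = -1.0179e-05; check Q = 109.3
Then add 0.03813 M of G.
Step 3:
                   B          E          G          J
  I       3.0343e-05     0.1473     0.1594     0.2739
  C       3.8392e-05 3.8392e-05 -1.1518e-04 -3.8392e-05
  E       6.8735e-05     0.1473     0.1593     0.2739
  solve Keq expr → x = -3.8392e-05; check Q = 109.3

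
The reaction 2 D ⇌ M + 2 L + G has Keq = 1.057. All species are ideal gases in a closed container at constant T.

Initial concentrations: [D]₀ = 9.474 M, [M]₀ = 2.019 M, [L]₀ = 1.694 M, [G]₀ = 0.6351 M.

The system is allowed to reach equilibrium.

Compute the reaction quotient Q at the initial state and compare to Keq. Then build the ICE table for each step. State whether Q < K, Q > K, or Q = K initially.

Q₀ = 0.041; Q < K (proceeds forward)

Q₀ = 0.041 vs Keq = 1.057 ⇒ Q<K, forward
Step 1:
                   D          M          L          G
  I            9.474      2.019      1.694     0.6351
  C           -1.898      0.949      1.898      0.949
  E            7.576      2.968      3.592      1.584
  solve Keq expr → x = 0.949; check Q = 1.057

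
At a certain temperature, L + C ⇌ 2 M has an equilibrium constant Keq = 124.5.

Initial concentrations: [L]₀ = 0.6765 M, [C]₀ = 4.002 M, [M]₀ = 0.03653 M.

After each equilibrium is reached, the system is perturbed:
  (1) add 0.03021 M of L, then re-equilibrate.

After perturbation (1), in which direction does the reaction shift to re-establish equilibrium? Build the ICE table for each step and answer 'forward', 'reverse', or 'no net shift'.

Q₀ = 4.9290e-04 vs Keq = 124.5 ⇒ Q<K, forward
Step 1:
                   L          C          M
  I           0.6765      4.002    0.03653
  C          -0.6719    -0.6719      1.344
  E         0.004596       3.33       1.38
  solve Keq expr → x = 0.6719; check Q = 124.5
Then add 0.03021 M of L.
Step 2:
                   L          C          M
  I          0.03481       3.33       1.38
  C         -0.02976   -0.02976    0.05952
  E         0.005046        3.3       1.44
  solve Keq expr → x = 0.02976; check Q = 124.5

Direction: forward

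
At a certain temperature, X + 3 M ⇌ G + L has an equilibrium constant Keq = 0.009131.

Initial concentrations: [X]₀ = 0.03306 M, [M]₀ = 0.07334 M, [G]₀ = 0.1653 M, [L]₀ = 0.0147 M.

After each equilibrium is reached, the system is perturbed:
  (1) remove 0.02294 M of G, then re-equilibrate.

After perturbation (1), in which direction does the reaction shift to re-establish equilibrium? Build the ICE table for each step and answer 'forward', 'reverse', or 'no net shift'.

Direction: forward

Q₀ = 186.3 vs Keq = 0.009131 ⇒ Q>K, reverse
Step 1:
                    X           M           G           L
  Initial     0.03306     0.07334      0.1653      0.0147
  Change       0.0147     0.04409     -0.0147     -0.0147
  Equil       0.04776      0.1174      0.1506  4.6881e-06
  solve Keq expr → x = -0.0147; check Q = 0.009131
Then remove 0.02294 M of G.
Step 2:
                    X           M           G           L
  Initial     0.04776      0.1174      0.1277  4.6881e-06
  Change  -8.4191e-07 -2.5257e-06  8.4191e-07  8.4191e-07
  Equil       0.04775      0.1174      0.1277  5.5300e-06
  solve Keq expr → x = 8.4191e-07; check Q = 0.009131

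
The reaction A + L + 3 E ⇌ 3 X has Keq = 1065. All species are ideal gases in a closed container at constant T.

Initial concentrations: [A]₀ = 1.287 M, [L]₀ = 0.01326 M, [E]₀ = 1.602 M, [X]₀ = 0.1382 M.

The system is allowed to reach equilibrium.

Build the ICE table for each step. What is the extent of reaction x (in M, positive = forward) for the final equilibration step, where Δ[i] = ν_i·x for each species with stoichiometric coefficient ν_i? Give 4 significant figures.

x = 0.01326 M

Q₀ = 0.03762 vs Keq = 1065 ⇒ Q<K, forward
Step 1:
                    A           L           E           X
  init          1.287     0.01326       1.602      0.1382
  Δ          -0.01326    -0.01326    -0.03978     0.03978
  eq            1.274  1.0900e-06       1.562       0.178
  solve Keq expr → x = 0.01326; check Q = 1065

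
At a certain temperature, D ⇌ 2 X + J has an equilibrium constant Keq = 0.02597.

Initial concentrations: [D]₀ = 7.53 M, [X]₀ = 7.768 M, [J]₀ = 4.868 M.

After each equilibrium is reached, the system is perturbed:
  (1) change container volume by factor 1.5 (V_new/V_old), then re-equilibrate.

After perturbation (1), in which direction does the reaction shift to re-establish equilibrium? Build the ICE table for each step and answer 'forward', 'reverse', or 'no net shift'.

Direction: forward

Q₀ = 39.01 vs Keq = 0.02597 ⇒ Q>K, reverse
Step 1:
                  D         X         J
  Initial      7.53     7.768     4.868
  Change      3.641    -7.282    -3.641
  Equil       11.17    0.4862     1.227
  solve Keq expr → x = -3.641; check Q = 0.02597
Then change container volume by factor 1.5 (V_new/V_old).
Step 2:
                  D         X         J
  Initial     7.447    0.3242    0.8181
  Change   -0.07014    0.1403   0.07014
  Equil       7.377    0.4644    0.8882
  solve Keq expr → x = 0.07014; check Q = 0.02597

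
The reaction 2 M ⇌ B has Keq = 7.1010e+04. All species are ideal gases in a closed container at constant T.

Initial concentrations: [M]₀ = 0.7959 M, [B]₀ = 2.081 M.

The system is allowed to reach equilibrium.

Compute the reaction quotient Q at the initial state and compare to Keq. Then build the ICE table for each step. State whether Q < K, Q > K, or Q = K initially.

Q₀ = 3.285; Q < K (proceeds forward)

Q₀ = 3.285 vs Keq = 7.1010e+04 ⇒ Q<K, forward
Step 1:
                  M         B
  init       0.7959     2.081
  Δ           -0.79     0.395
  eq       0.005905     2.476
  solve Keq expr → x = 0.395; check Q = 7.1010e+04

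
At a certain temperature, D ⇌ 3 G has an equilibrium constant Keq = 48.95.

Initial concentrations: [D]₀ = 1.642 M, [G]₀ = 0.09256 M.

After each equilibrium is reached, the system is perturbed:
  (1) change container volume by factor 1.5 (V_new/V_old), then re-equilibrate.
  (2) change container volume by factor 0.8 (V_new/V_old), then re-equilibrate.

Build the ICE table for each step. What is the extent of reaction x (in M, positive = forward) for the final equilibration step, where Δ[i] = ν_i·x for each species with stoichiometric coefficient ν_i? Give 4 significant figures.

x = -0.08139 M

Q₀ = 4.8294e-04 vs Keq = 48.95 ⇒ Q<K, forward
Step 1:
                   D          G
  Initial      1.642    0.09256
  Change      -1.014      3.041
  Equil       0.6284      3.133
  solve Keq expr → x = 1.014; check Q = 48.95
Then change container volume by factor 1.5 (V_new/V_old).
Step 2:
                   D          G
  Initial     0.4189      2.089
  Change     -0.1195     0.3585
  Equil       0.2995      2.447
  solve Keq expr → x = 0.1195; check Q = 48.95
Then change container volume by factor 0.8 (V_new/V_old).
Step 3:
                   D          G
  Initial     0.3743      3.059
  Change     0.08139    -0.2442
  Equil       0.4557      2.815
  solve Keq expr → x = -0.08139; check Q = 48.95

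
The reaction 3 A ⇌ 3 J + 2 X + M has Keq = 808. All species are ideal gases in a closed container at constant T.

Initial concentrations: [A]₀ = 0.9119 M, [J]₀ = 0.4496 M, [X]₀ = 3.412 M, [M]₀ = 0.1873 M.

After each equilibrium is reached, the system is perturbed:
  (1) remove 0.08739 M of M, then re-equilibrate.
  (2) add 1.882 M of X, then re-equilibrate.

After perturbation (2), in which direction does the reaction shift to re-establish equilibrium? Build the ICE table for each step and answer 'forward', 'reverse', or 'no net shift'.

Direction: reverse

Q₀ = 0.2613 vs Keq = 808 ⇒ Q<K, forward
Step 1:
                   A          J          X          M
  Initial     0.9119     0.4496      3.412     0.1873
  Change     -0.6872     0.6872     0.4582     0.2291
  Equil       0.2247      1.137       3.87     0.4164
  solve Keq expr → x = 0.2291; check Q = 808
Then remove 0.08739 M of M.
Step 2:
                   A          J          X          M
  Initial     0.2247      1.137       3.87      0.329
  Change    -0.01328    0.01328   0.008854   0.004427
  Equil       0.2114       1.15      3.879     0.3334
  solve Keq expr → x = 0.004427; check Q = 808
Then add 1.882 M of X.
Step 3:
                   A          J          X          M
  Initial     0.2114       1.15      5.761     0.3334
  Change     0.04729   -0.04729   -0.03153   -0.01576
  Equil       0.2587      1.103      5.729     0.3177
  solve Keq expr → x = -0.01576; check Q = 808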